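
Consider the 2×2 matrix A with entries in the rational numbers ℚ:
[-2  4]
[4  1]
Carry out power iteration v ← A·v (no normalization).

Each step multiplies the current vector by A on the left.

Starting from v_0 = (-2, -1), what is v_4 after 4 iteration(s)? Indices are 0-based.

v_4 = (-684, -9)

v_0 = (-2, -1).
v_1 = A·v_0 = (0, -9).
v_2 = A·v_1 = (-36, -9).
v_3 = A·v_2 = (36, -153).
v_4 = A·v_3 = (-684, -9).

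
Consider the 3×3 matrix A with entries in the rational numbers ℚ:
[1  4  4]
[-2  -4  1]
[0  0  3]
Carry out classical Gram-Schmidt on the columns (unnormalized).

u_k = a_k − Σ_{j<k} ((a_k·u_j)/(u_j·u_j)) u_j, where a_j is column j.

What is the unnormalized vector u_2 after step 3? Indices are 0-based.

Step 1: u_0 = a_0 = (1, -2, 0).
Step 2: u_1 = a_1 − (12/5)·u_0 = (8/5, 4/5, 0).
Step 3: u_2 = a_2 − (2/5)·u_0 − (9/4)·u_1 = (0, 0, 3).

u_2 = (0, 0, 3)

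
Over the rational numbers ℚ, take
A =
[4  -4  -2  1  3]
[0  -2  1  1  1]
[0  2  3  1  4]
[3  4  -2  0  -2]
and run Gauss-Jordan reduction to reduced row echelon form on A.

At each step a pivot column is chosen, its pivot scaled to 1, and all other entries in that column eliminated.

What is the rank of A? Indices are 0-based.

[1] R0 /= 4  ⇒  (1, -1, -1/2, 1/4, 3/4)
     R3 -= 3·R0  ⇒  (0, 7, -1/2, -3/4, -17/4)
[2] R1 /= -2  ⇒  (0, 1, -1/2, -1/2, -1/2)
     R0 -= -1·R1  ⇒  (1, 0, -1, -1/4, 1/4)
     R2 -= 2·R1  ⇒  (0, 0, 4, 2, 5)
     R3 -= 7·R1  ⇒  (0, 0, 3, 11/4, -3/4)
[3] R2 /= 4  ⇒  (0, 0, 1, 1/2, 5/4)
     R0 -= -1·R2  ⇒  (1, 0, 0, 1/4, 3/2)
     R1 -= -1/2·R2  ⇒  (0, 1, 0, -1/4, 1/8)
     R3 -= 3·R2  ⇒  (0, 0, 0, 5/4, -9/2)
[4] R3 /= 5/4  ⇒  (0, 0, 0, 1, -18/5)
     R0 -= 1/4·R3  ⇒  (1, 0, 0, 0, 12/5)
     R1 -= -1/4·R3  ⇒  (0, 1, 0, 0, -31/40)
     R2 -= 1/2·R3  ⇒  (0, 0, 1, 0, 61/20)

rank = 4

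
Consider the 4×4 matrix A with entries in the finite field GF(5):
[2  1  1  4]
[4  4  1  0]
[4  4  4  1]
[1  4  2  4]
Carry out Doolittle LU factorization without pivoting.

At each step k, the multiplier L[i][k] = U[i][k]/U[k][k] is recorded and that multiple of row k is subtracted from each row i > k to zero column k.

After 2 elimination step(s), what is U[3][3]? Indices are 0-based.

[col 0] pivot 2
  R1 -= 2*R0 → (0, 2, 4, 2)  (L[1][0] := 2)
  R2 -= 2*R0 → (0, 2, 2, 3)  (L[2][0] := 2)
  R3 -= 3*R0 → (0, 1, 4, 2)  (L[3][0] := 3)
[col 1] pivot 2
  R2 -= 1*R1 → (0, 0, 3, 1)  (L[2][1] := 1)
  R3 -= 3*R1 → (0, 0, 2, 1)  (L[3][1] := 3)

U[3][3] = 1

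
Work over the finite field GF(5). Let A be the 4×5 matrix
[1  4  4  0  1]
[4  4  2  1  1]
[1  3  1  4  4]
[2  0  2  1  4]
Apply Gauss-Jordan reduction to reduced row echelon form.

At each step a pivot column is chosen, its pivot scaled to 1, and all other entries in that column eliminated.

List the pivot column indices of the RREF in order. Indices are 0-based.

pivot columns: 0, 1, 2, 3

[1] R0 /= 1  ⇒  (1, 4, 4, 0, 1)
     R1 -= 4·R0  ⇒  (0, 3, 1, 1, 2)
     R2 -= 1·R0  ⇒  (0, 4, 2, 4, 3)
     R3 -= 2·R0  ⇒  (0, 2, 4, 1, 2)
[2] R1 /= 3  ⇒  (0, 1, 2, 2, 4)
     R0 -= 4·R1  ⇒  (1, 0, 1, 2, 0)
     R2 -= 4·R1  ⇒  (0, 0, 4, 1, 2)
     R3 -= 2·R1  ⇒  (0, 0, 0, 2, 4)
[3] R2 /= 4  ⇒  (0, 0, 1, 4, 3)
     R0 -= 1·R2  ⇒  (1, 0, 0, 3, 2)
     R1 -= 2·R2  ⇒  (0, 1, 0, 4, 3)
[4] R3 /= 2  ⇒  (0, 0, 0, 1, 2)
     R0 -= 3·R3  ⇒  (1, 0, 0, 0, 1)
     R1 -= 4·R3  ⇒  (0, 1, 0, 0, 0)
     R2 -= 4·R3  ⇒  (0, 0, 1, 0, 0)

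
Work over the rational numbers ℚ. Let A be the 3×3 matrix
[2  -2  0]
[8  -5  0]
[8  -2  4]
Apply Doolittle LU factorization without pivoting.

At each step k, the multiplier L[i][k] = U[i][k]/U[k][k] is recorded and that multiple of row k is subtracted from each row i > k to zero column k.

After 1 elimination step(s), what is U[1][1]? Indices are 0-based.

U[1][1] = 3

k=0: U[0][0]=2
  eliminate (1,0): mult=4, new row 1: (0, 3, 0); set L[1][0]=4
  eliminate (2,0): mult=4, new row 2: (0, 6, 4); set L[2][0]=4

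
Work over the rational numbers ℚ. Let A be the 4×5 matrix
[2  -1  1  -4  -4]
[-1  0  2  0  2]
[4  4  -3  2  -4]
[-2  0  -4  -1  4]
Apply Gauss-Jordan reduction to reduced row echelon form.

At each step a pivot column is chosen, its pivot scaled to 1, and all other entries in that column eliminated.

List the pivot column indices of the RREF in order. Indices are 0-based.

pivot columns: 0, 1, 2, 3

pivot(0,0)=2: scale R0 → (1, -1/2, 1/2, -2, -2)
  clear (1,0): R1 −= (-1)R0 → (0, -1/2, 5/2, -2, 0)
  clear (2,0): R2 −= (4)R0 → (0, 6, -5, 10, 4)
  clear (3,0): R3 −= (-2)R0 → (0, -1, -3, -5, 0)
pivot(1,1)=-1/2: scale R1 → (0, 1, -5, 4, 0)
  clear (0,1): R0 −= (-1/2)R1 → (1, 0, -2, 0, -2)
  clear (2,1): R2 −= (6)R1 → (0, 0, 25, -14, 4)
  clear (3,1): R3 −= (-1)R1 → (0, 0, -8, -1, 0)
pivot(2,2)=25: scale R2 → (0, 0, 1, -14/25, 4/25)
  clear (0,2): R0 −= (-2)R2 → (1, 0, 0, -28/25, -42/25)
  clear (1,2): R1 −= (-5)R2 → (0, 1, 0, 6/5, 4/5)
  clear (3,2): R3 −= (-8)R2 → (0, 0, 0, -137/25, 32/25)
pivot(3,3)=-137/25: scale R3 → (0, 0, 0, 1, -32/137)
  clear (0,3): R0 −= (-28/25)R3 → (1, 0, 0, 0, -266/137)
  clear (1,3): R1 −= (6/5)R3 → (0, 1, 0, 0, 148/137)
  clear (2,3): R2 −= (-14/25)R3 → (0, 0, 1, 0, 4/137)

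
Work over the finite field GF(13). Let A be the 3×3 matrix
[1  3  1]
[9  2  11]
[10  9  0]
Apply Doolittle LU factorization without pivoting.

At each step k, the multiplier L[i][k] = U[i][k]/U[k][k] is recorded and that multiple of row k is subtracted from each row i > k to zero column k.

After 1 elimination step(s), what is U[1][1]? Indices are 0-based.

k=0: U[0][0]=1
  eliminate (1,0): mult=9, new row 1: (0, 1, 2); set L[1][0]=9
  eliminate (2,0): mult=10, new row 2: (0, 5, 3); set L[2][0]=10

U[1][1] = 1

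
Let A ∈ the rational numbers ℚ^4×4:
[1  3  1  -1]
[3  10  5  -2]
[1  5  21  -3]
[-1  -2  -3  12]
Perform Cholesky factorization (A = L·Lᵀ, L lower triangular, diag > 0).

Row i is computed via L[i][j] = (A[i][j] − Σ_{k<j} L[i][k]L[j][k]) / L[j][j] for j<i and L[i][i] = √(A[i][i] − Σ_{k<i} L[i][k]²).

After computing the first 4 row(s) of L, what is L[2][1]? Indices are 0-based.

L[2][1] = 2

Step 1: L[0][0] = √(1) = 1.
  L[1][0] = (3) / L[0][0] = 3.
Step 2: L[1][1] = √(1) = 1.
  L[2][0] = (1) / L[0][0] = 1.
  L[2][1] = (2) / L[1][1] = 2.
Step 3: L[2][2] = √(16) = 4.
  L[3][0] = (-1) / L[0][0] = -1.
  L[3][1] = (1) / L[1][1] = 1.
  L[3][2] = (-4) / L[2][2] = -1.
Step 4: L[3][3] = √(9) = 3.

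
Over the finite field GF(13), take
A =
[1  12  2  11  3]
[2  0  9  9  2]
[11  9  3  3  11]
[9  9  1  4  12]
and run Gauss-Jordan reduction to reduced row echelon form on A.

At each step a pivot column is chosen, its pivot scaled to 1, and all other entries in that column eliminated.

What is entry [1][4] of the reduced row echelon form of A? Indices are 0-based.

pivot(0,0)=1: scale R0 → (1, 12, 2, 11, 3)
  clear (1,0): R1 −= (2)R0 → (0, 2, 5, 0, 9)
  clear (2,0): R2 −= (11)R0 → (0, 7, 7, 12, 4)
  clear (3,0): R3 −= (9)R0 → (0, 5, 9, 9, 11)
pivot(1,1)=2: scale R1 → (0, 1, 9, 0, 11)
  clear (0,1): R0 −= (12)R1 → (1, 0, 11, 11, 1)
  clear (2,1): R2 −= (7)R1 → (0, 0, 9, 12, 5)
  clear (3,1): R3 −= (5)R1 → (0, 0, 3, 9, 8)
pivot(2,2)=9: scale R2 → (0, 0, 1, 10, 2)
  clear (0,2): R0 −= (11)R2 → (1, 0, 0, 5, 5)
  clear (1,2): R1 −= (9)R2 → (0, 1, 0, 1, 6)
  clear (3,2): R3 −= (3)R2 → (0, 0, 0, 5, 2)
pivot(3,3)=5: scale R3 → (0, 0, 0, 1, 3)
  clear (0,3): R0 −= (5)R3 → (1, 0, 0, 0, 3)
  clear (1,3): R1 −= (1)R3 → (0, 1, 0, 0, 3)
  clear (2,3): R2 −= (10)R3 → (0, 0, 1, 0, 11)

M[1][4] = 3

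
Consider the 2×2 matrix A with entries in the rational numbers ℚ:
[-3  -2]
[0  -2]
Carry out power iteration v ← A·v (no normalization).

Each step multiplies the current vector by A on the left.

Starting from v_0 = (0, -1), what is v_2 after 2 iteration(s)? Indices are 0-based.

v_2 = (-10, -4)

v_0 = (0, -1).
v_1 = A·v_0 = (2, 2).
v_2 = A·v_1 = (-10, -4).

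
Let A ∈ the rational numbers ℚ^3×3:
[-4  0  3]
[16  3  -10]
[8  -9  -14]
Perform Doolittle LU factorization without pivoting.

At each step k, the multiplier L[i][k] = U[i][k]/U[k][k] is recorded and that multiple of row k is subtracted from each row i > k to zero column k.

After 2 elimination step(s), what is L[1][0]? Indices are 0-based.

L[1][0] = -4

[col 0] pivot -4
  R1 -= -4*R0 → (0, 3, 2)  (L[1][0] := -4)
  R2 -= -2*R0 → (0, -9, -8)  (L[2][0] := -2)
[col 1] pivot 3
  R2 -= -3*R1 → (0, 0, -2)  (L[2][1] := -3)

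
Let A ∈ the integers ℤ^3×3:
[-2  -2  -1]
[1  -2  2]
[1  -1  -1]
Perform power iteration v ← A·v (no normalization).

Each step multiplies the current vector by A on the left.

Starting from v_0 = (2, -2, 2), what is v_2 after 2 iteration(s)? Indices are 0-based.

v_2 = (-18, -18, -14)

v_0 = (2, -2, 2).
v_1 = A·v_0 = (-2, 10, 2).
v_2 = A·v_1 = (-18, -18, -14).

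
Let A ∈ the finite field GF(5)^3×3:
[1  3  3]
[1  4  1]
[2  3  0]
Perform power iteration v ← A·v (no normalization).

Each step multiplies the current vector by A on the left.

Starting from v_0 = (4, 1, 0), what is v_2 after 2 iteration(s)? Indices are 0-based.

v_0 = (4, 1, 0).
v_1 = A·v_0 = (2, 3, 1).
v_2 = A·v_1 = (4, 0, 3).

v_2 = (4, 0, 3)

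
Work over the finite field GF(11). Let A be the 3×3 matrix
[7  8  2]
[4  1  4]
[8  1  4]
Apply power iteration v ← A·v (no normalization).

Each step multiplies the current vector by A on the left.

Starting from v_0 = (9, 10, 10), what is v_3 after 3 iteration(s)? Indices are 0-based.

v_3 = (3, 2, 0)

v_0 = (9, 10, 10).
v_1 = A·v_0 = (9, 9, 1).
v_2 = A·v_1 = (5, 5, 8).
v_3 = A·v_2 = (3, 2, 0).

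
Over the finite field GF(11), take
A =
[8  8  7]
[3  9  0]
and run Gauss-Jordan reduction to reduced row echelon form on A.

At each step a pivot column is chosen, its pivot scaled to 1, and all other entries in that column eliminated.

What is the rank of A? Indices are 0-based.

rank = 2

[1] R0 /= 8  ⇒  (1, 1, 5)
     R1 -= 3·R0  ⇒  (0, 6, 7)
[2] R1 /= 6  ⇒  (0, 1, 3)
     R0 -= 1·R1  ⇒  (1, 0, 2)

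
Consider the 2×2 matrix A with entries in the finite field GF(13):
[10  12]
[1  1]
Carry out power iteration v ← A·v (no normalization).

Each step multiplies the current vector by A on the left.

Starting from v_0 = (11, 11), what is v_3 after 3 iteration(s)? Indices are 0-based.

v_3 = (4, 10)

v_0 = (11, 11).
v_1 = A·v_0 = (8, 9).
v_2 = A·v_1 = (6, 4).
v_3 = A·v_2 = (4, 10).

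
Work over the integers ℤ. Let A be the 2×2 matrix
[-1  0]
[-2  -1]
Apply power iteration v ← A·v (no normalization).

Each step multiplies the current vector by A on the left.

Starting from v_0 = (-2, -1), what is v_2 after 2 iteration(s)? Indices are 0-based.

v_0 = (-2, -1).
v_1 = A·v_0 = (2, 5).
v_2 = A·v_1 = (-2, -9).

v_2 = (-2, -9)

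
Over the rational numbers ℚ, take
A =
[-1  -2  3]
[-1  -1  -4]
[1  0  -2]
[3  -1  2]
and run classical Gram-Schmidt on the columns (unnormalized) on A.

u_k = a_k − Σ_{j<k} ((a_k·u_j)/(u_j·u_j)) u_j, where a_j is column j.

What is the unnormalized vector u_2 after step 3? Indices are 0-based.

u_2 = (25/12, -17/4, -29/12, 1/12)

Step 1: u_0 = a_0 = (-1, -1, 1, 3).
Step 2: u_1 = a_1 − (0)·u_0 = (-2, -1, 0, -1).
Step 3: u_2 = a_2 − (5/12)·u_0 − (-2/3)·u_1 = (25/12, -17/4, -29/12, 1/12).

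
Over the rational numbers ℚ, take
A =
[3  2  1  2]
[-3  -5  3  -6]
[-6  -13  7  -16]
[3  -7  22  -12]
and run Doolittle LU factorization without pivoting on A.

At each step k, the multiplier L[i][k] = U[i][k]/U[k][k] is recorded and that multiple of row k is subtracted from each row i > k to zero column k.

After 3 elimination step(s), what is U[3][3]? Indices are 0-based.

U[3][3] = -2

k=0: U[0][0]=3
  eliminate (1,0): mult=-1, new row 1: (0, -3, 4, -4); set L[1][0]=-1
  eliminate (2,0): mult=-2, new row 2: (0, -9, 9, -12); set L[2][0]=-2
  eliminate (3,0): mult=1, new row 3: (0, -9, 21, -14); set L[3][0]=1
k=1: U[1][1]=-3
  eliminate (2,1): mult=3, new row 2: (0, 0, -3, 0); set L[2][1]=3
  eliminate (3,1): mult=3, new row 3: (0, 0, 9, -2); set L[3][1]=3
k=2: U[2][2]=-3
  eliminate (3,2): mult=-3, new row 3: (0, 0, 0, -2); set L[3][2]=-3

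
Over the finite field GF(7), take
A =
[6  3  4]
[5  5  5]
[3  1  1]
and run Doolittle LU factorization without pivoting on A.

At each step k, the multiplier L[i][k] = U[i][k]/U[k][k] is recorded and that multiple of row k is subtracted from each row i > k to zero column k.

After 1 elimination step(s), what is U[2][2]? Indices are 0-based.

[col 0] pivot 6
  R1 -= 2*R0 → (0, 6, 4)  (L[1][0] := 2)
  R2 -= 4*R0 → (0, 3, 6)  (L[2][0] := 4)

U[2][2] = 6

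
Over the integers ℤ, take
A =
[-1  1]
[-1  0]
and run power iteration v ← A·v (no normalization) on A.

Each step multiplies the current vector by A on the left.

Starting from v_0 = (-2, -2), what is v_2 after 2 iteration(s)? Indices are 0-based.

v_2 = (2, 0)

v_0 = (-2, -2).
v_1 = A·v_0 = (0, 2).
v_2 = A·v_1 = (2, 0).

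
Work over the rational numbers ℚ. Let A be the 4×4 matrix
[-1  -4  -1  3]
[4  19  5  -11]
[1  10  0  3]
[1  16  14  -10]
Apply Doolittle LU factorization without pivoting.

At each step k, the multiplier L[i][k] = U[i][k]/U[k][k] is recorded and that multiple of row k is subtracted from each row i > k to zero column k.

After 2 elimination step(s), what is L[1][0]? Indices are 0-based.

L[1][0] = -4

Step 1: pivot at (0,0) is -1.
  row1 ← row1 − (-4)·row0  ⇒  L[1][0]=-4, U row1=(0, 3, 1, 1)
  row2 ← row2 − (-1)·row0  ⇒  L[2][0]=-1, U row2=(0, 6, -1, 6)
  row3 ← row3 − (-1)·row0  ⇒  L[3][0]=-1, U row3=(0, 12, 13, -7)
Step 2: pivot at (1,1) is 3.
  row2 ← row2 − (2)·row1  ⇒  L[2][1]=2, U row2=(0, 0, -3, 4)
  row3 ← row3 − (4)·row1  ⇒  L[3][1]=4, U row3=(0, 0, 9, -11)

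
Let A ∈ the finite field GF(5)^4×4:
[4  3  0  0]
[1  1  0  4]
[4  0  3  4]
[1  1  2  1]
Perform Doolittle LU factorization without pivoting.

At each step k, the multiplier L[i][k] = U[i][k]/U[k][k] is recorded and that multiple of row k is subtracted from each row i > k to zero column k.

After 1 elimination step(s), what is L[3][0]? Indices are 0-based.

Step 1: pivot at (0,0) is 4.
  row1 ← row1 − (4)·row0  ⇒  L[1][0]=4, U row1=(0, 4, 0, 4)
  row2 ← row2 − (1)·row0  ⇒  L[2][0]=1, U row2=(0, 2, 3, 4)
  row3 ← row3 − (4)·row0  ⇒  L[3][0]=4, U row3=(0, 4, 2, 1)

L[3][0] = 4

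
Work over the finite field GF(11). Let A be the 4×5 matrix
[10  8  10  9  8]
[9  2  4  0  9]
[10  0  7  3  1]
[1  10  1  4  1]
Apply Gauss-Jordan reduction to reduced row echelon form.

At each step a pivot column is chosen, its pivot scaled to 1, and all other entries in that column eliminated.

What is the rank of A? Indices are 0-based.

[1] R0 /= 10  ⇒  (1, 3, 1, 2, 3)
     R1 -= 9·R0  ⇒  (0, 8, 6, 4, 4)
     R2 -= 10·R0  ⇒  (0, 3, 8, 5, 4)
     R3 -= 1·R0  ⇒  (0, 7, 0, 2, 9)
[2] R1 /= 8  ⇒  (0, 1, 9, 6, 6)
     R0 -= 3·R1  ⇒  (1, 0, 7, 6, 7)
     R2 -= 3·R1  ⇒  (0, 0, 3, 9, 8)
     R3 -= 7·R1  ⇒  (0, 0, 3, 4, 0)
[3] R2 /= 3  ⇒  (0, 0, 1, 3, 10)
     R0 -= 7·R2  ⇒  (1, 0, 0, 7, 3)
     R1 -= 9·R2  ⇒  (0, 1, 0, 1, 4)
     R3 -= 3·R2  ⇒  (0, 0, 0, 6, 3)
[4] R3 /= 6  ⇒  (0, 0, 0, 1, 6)
     R0 -= 7·R3  ⇒  (1, 0, 0, 0, 5)
     R1 -= 1·R3  ⇒  (0, 1, 0, 0, 9)
     R2 -= 3·R3  ⇒  (0, 0, 1, 0, 3)

rank = 4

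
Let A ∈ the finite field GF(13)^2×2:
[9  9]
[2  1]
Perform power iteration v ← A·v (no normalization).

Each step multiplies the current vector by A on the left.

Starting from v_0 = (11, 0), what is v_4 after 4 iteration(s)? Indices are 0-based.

v_0 = (11, 0).
v_1 = A·v_0 = (8, 9).
v_2 = A·v_1 = (10, 12).
v_3 = A·v_2 = (3, 6).
v_4 = A·v_3 = (3, 12).

v_4 = (3, 12)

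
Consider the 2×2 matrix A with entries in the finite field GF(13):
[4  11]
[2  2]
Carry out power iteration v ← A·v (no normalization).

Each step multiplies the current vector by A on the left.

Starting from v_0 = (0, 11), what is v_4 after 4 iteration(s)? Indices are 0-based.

v_4 = (2, 2)

v_0 = (0, 11).
v_1 = A·v_0 = (4, 9).
v_2 = A·v_1 = (11, 0).
v_3 = A·v_2 = (5, 9).
v_4 = A·v_3 = (2, 2).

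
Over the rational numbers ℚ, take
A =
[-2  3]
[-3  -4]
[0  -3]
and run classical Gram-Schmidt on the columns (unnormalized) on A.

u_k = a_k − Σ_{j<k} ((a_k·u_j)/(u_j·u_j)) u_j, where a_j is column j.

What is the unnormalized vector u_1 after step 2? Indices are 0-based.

Step 1: u_0 = a_0 = (-2, -3, 0).
Step 2: u_1 = a_1 − (6/13)·u_0 = (51/13, -34/13, -3).

u_1 = (51/13, -34/13, -3)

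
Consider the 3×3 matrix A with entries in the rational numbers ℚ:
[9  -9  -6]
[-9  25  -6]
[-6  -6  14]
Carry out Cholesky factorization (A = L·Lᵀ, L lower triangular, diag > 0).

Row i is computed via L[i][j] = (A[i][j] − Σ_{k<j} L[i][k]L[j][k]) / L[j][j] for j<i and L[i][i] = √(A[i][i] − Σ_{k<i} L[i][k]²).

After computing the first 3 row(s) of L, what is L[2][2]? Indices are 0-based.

L[2][2] = 1

Step 1: L[0][0] = √(9) = 3.
  L[1][0] = (-9) / L[0][0] = -3.
Step 2: L[1][1] = √(16) = 4.
  L[2][0] = (-6) / L[0][0] = -2.
  L[2][1] = (-12) / L[1][1] = -3.
Step 3: L[2][2] = √(1) = 1.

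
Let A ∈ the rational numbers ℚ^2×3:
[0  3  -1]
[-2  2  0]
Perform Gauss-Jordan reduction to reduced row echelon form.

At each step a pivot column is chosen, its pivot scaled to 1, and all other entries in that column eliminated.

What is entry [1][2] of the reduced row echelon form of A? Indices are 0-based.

[1] R0 <-> R1
[1] R0 /= -2  ⇒  (1, -1, 0)
[2] R1 /= 3  ⇒  (0, 1, -1/3)
     R0 -= -1·R1  ⇒  (1, 0, -1/3)

M[1][2] = -1/3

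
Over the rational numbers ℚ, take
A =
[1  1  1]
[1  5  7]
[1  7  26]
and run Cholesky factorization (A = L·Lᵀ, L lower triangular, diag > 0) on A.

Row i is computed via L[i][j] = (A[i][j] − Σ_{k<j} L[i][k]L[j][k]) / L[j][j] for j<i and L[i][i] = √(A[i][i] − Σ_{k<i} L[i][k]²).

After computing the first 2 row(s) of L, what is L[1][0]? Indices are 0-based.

L[1][0] = 1

Step 1: L[0][0] = √(1) = 1.
  L[1][0] = (1) / L[0][0] = 1.
Step 2: L[1][1] = √(4) = 2.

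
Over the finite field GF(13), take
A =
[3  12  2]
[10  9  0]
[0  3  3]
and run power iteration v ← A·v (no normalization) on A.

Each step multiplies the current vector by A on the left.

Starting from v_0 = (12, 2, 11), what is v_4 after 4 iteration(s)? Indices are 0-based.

v_0 = (12, 2, 11).
v_1 = A·v_0 = (4, 8, 0).
v_2 = A·v_1 = (4, 8, 11).
v_3 = A·v_2 = (0, 8, 5).
v_4 = A·v_3 = (2, 7, 0).

v_4 = (2, 7, 0)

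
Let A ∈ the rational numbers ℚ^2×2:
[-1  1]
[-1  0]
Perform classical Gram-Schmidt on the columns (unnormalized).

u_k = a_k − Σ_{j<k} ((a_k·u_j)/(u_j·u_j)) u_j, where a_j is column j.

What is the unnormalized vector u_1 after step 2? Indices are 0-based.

u_1 = (1/2, -1/2)

Step 1: u_0 = a_0 = (-1, -1).
Step 2: u_1 = a_1 − (-1/2)·u_0 = (1/2, -1/2).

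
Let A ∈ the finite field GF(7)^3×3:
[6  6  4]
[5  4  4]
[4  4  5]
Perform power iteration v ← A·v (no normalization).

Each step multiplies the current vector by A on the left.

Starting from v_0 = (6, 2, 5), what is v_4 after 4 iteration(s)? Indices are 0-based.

v_4 = (1, 3, 3)

v_0 = (6, 2, 5).
v_1 = A·v_0 = (5, 2, 1).
v_2 = A·v_1 = (4, 2, 5).
v_3 = A·v_2 = (0, 6, 0).
v_4 = A·v_3 = (1, 3, 3).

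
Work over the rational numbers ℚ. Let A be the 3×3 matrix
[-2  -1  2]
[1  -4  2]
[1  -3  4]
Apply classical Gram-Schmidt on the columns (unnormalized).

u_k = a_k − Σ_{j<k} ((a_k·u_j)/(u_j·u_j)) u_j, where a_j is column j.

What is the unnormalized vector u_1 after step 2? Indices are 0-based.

u_1 = (-8/3, -19/6, -13/6)

Step 1: u_0 = a_0 = (-2, 1, 1).
Step 2: u_1 = a_1 − (-5/6)·u_0 = (-8/3, -19/6, -13/6).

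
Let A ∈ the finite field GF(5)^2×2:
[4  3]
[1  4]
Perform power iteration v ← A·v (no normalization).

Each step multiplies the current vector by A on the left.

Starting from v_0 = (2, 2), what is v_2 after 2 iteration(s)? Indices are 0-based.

v_2 = (1, 4)

v_0 = (2, 2).
v_1 = A·v_0 = (4, 0).
v_2 = A·v_1 = (1, 4).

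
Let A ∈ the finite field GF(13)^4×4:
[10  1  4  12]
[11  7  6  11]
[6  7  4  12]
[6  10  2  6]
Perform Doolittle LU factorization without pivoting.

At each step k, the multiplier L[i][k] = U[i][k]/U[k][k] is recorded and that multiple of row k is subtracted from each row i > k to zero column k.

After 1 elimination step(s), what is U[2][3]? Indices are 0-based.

[col 0] pivot 10
  R1 -= 5*R0 → (0, 2, 12, 3)  (L[1][0] := 5)
  R2 -= 11*R0 → (0, 9, 12, 10)  (L[2][0] := 11)
  R3 -= 11*R0 → (0, 12, 10, 4)  (L[3][0] := 11)

U[2][3] = 10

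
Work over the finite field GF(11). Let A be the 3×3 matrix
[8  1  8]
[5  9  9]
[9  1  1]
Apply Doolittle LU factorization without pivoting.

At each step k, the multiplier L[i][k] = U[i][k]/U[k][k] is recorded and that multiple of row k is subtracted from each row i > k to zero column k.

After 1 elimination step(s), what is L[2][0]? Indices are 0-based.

Step 1: pivot at (0,0) is 8.
  row1 ← row1 − (2)·row0  ⇒  L[1][0]=2, U row1=(0, 7, 4)
  row2 ← row2 − (8)·row0  ⇒  L[2][0]=8, U row2=(0, 4, 3)

L[2][0] = 8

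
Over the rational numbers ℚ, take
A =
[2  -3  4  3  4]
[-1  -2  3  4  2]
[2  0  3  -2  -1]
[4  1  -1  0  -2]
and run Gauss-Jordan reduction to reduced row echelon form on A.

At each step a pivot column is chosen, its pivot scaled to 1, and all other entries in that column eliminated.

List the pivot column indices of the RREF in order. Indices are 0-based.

pivot columns: 0, 1, 2, 3

pivot(0,0)=2: scale R0 → (1, -3/2, 2, 3/2, 2)
  clear (1,0): R1 −= (-1)R0 → (0, -7/2, 5, 11/2, 4)
  clear (2,0): R2 −= (2)R0 → (0, 3, -1, -5, -5)
  clear (3,0): R3 −= (4)R0 → (0, 7, -9, -6, -10)
pivot(1,1)=-7/2: scale R1 → (0, 1, -10/7, -11/7, -8/7)
  clear (0,1): R0 −= (-3/2)R1 → (1, 0, -1/7, -6/7, 2/7)
  clear (2,1): R2 −= (3)R1 → (0, 0, 23/7, -2/7, -11/7)
  clear (3,1): R3 −= (7)R1 → (0, 0, 1, 5, -2)
pivot(2,2)=23/7: scale R2 → (0, 0, 1, -2/23, -11/23)
  clear (0,2): R0 −= (-1/7)R2 → (1, 0, 0, -20/23, 5/23)
  clear (1,2): R1 −= (-10/7)R2 → (0, 1, 0, -39/23, -42/23)
  clear (3,2): R3 −= (1)R2 → (0, 0, 0, 117/23, -35/23)
pivot(3,3)=117/23: scale R3 → (0, 0, 0, 1, -35/117)
  clear (0,3): R0 −= (-20/23)R3 → (1, 0, 0, 0, -5/117)
  clear (1,3): R1 −= (-39/23)R3 → (0, 1, 0, 0, -7/3)
  clear (2,3): R2 −= (-2/23)R3 → (0, 0, 1, 0, -59/117)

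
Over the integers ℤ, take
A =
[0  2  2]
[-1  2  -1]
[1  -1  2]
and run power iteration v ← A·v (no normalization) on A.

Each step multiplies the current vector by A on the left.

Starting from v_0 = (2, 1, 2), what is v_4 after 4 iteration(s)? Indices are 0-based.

v_0 = (2, 1, 2).
v_1 = A·v_0 = (6, -2, 5).
v_2 = A·v_1 = (6, -15, 18).
v_3 = A·v_2 = (6, -54, 57).
v_4 = A·v_3 = (6, -171, 174).

v_4 = (6, -171, 174)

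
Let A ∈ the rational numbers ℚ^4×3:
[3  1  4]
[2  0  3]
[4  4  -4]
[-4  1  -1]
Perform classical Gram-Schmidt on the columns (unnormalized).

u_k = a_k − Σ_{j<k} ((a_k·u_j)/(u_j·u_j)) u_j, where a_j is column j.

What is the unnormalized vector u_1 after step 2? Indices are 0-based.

u_1 = (0, -2/3, 8/3, 7/3)

Step 1: u_0 = a_0 = (3, 2, 4, -4).
Step 2: u_1 = a_1 − (1/3)·u_0 = (0, -2/3, 8/3, 7/3).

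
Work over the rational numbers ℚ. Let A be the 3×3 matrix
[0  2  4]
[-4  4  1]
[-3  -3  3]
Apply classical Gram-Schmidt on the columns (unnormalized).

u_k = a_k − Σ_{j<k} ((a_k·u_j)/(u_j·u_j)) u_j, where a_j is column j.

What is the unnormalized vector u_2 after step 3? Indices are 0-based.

u_2 = (684/169, -171/169, 228/169)

Step 1: u_0 = a_0 = (0, -4, -3).
Step 2: u_1 = a_1 − (-7/25)·u_0 = (2, 72/25, -96/25).
Step 3: u_2 = a_2 − (-13/25)·u_0 − (-4/169)·u_1 = (684/169, -171/169, 228/169).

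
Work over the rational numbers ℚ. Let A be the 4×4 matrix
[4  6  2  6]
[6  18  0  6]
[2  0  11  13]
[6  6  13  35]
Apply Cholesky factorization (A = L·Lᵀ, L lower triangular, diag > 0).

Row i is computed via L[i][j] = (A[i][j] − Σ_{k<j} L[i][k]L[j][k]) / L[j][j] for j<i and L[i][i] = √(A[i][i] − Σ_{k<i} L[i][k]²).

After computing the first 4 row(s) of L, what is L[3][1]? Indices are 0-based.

Step 1: L[0][0] = √(4) = 2.
  L[1][0] = (6) / L[0][0] = 3.
Step 2: L[1][1] = √(9) = 3.
  L[2][0] = (2) / L[0][0] = 1.
  L[2][1] = (-3) / L[1][1] = -1.
Step 3: L[2][2] = √(9) = 3.
  L[3][0] = (6) / L[0][0] = 3.
  L[3][1] = (-3) / L[1][1] = -1.
  L[3][2] = (9) / L[2][2] = 3.
Step 4: L[3][3] = √(16) = 4.

L[3][1] = -1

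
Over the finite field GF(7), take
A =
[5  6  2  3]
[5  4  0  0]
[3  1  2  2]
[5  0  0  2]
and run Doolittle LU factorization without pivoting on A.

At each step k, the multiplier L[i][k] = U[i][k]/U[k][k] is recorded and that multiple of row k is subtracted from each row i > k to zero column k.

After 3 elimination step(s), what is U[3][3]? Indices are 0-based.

[col 0] pivot 5
  R1 -= 1*R0 → (0, 5, 5, 4)  (L[1][0] := 1)
  R2 -= 2*R0 → (0, 3, 5, 3)  (L[2][0] := 2)
  R3 -= 1*R0 → (0, 1, 5, 6)  (L[3][0] := 1)
[col 1] pivot 5
  R2 -= 2*R1 → (0, 0, 2, 2)  (L[2][1] := 2)
  R3 -= 3*R1 → (0, 0, 4, 1)  (L[3][1] := 3)
[col 2] pivot 2
  R3 -= 2*R2 → (0, 0, 0, 4)  (L[3][2] := 2)

U[3][3] = 4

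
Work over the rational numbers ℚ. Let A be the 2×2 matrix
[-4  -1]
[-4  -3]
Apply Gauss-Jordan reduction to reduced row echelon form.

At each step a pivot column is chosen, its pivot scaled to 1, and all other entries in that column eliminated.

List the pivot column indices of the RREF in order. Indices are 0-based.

pivot columns: 0, 1

pivot(0,0)=-4: scale R0 → (1, 1/4)
  clear (1,0): R1 −= (-4)R0 → (0, -2)
pivot(1,1)=-2: scale R1 → (0, 1)
  clear (0,1): R0 −= (1/4)R1 → (1, 0)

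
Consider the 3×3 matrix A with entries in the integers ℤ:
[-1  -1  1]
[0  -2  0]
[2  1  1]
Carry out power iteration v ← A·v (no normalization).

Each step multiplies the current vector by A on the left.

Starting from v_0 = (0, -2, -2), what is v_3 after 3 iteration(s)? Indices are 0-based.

v_0 = (0, -2, -2).
v_1 = A·v_0 = (0, 4, -4).
v_2 = A·v_1 = (-8, -8, 0).
v_3 = A·v_2 = (16, 16, -24).

v_3 = (16, 16, -24)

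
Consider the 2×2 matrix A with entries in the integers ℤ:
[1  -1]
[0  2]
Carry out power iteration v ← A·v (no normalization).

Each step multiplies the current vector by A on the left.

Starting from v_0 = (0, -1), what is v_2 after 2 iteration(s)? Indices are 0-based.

v_0 = (0, -1).
v_1 = A·v_0 = (1, -2).
v_2 = A·v_1 = (3, -4).

v_2 = (3, -4)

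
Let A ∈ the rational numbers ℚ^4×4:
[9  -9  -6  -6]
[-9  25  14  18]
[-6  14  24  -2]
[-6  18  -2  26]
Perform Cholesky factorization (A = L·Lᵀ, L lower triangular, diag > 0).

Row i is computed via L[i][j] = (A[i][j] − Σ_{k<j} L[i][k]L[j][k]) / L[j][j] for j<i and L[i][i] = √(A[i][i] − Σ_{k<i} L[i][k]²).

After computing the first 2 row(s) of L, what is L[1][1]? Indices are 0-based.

Step 1: L[0][0] = √(9) = 3.
  L[1][0] = (-9) / L[0][0] = -3.
Step 2: L[1][1] = √(16) = 4.

L[1][1] = 4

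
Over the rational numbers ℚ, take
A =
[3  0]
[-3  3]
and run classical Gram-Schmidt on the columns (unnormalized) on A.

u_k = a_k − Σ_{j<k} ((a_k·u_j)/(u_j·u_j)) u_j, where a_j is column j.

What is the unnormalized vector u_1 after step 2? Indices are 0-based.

Step 1: u_0 = a_0 = (3, -3).
Step 2: u_1 = a_1 − (-1/2)·u_0 = (3/2, 3/2).

u_1 = (3/2, 3/2)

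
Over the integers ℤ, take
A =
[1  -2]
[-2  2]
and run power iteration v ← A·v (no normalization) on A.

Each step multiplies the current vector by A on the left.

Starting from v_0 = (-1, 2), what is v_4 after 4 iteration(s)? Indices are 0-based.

v_4 = (-217, 278)

v_0 = (-1, 2).
v_1 = A·v_0 = (-5, 6).
v_2 = A·v_1 = (-17, 22).
v_3 = A·v_2 = (-61, 78).
v_4 = A·v_3 = (-217, 278).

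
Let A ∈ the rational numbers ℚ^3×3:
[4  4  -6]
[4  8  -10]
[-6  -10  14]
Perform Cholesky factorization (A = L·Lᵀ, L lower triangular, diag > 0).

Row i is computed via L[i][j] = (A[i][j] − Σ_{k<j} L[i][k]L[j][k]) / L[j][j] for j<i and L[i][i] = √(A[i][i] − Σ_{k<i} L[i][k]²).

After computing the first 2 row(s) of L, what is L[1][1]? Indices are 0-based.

Step 1: L[0][0] = √(4) = 2.
  L[1][0] = (4) / L[0][0] = 2.
Step 2: L[1][1] = √(4) = 2.

L[1][1] = 2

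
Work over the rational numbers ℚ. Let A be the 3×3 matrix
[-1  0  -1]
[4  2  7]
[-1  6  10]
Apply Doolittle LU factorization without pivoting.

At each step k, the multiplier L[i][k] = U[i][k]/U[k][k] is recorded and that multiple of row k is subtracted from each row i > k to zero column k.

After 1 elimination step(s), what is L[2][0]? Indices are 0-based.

Step 1: pivot at (0,0) is -1.
  row1 ← row1 − (-4)·row0  ⇒  L[1][0]=-4, U row1=(0, 2, 3)
  row2 ← row2 − (1)·row0  ⇒  L[2][0]=1, U row2=(0, 6, 11)

L[2][0] = 1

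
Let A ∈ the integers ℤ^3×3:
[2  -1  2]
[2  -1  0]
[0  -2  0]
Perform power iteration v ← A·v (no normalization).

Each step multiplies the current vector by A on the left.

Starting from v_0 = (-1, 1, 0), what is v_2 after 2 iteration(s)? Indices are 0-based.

v_2 = (-7, -3, 6)

v_0 = (-1, 1, 0).
v_1 = A·v_0 = (-3, -3, -2).
v_2 = A·v_1 = (-7, -3, 6).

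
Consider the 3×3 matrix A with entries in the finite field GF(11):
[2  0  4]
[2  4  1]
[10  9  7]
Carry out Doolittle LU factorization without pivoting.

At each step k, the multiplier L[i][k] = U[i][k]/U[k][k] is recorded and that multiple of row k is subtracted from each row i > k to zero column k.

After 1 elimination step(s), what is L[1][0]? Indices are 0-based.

L[1][0] = 1

[col 0] pivot 2
  R1 -= 1*R0 → (0, 4, 8)  (L[1][0] := 1)
  R2 -= 5*R0 → (0, 9, 9)  (L[2][0] := 5)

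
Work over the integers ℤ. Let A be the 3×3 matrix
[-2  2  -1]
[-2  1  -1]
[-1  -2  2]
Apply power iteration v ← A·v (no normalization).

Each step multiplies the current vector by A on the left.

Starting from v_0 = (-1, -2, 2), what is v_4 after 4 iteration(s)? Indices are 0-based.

v_4 = (-57, -38, 186)

v_0 = (-1, -2, 2).
v_1 = A·v_0 = (-4, -2, 9).
v_2 = A·v_1 = (-5, -3, 26).
v_3 = A·v_2 = (-22, -19, 63).
v_4 = A·v_3 = (-57, -38, 186).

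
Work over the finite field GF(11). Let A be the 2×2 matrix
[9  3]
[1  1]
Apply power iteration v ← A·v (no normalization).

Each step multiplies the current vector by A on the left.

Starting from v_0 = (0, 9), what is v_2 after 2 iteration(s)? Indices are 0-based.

v_0 = (0, 9).
v_1 = A·v_0 = (5, 9).
v_2 = A·v_1 = (6, 3).

v_2 = (6, 3)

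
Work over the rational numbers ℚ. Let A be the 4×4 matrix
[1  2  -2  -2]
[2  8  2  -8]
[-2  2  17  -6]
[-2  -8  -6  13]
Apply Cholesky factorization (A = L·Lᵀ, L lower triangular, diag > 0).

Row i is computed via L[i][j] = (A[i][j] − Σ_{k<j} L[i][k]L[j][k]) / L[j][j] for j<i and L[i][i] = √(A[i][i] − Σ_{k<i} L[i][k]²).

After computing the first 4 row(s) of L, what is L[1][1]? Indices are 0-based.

Step 1: L[0][0] = √(1) = 1.
  L[1][0] = (2) / L[0][0] = 2.
Step 2: L[1][1] = √(4) = 2.
  L[2][0] = (-2) / L[0][0] = -2.
  L[2][1] = (6) / L[1][1] = 3.
Step 3: L[2][2] = √(4) = 2.
  L[3][0] = (-2) / L[0][0] = -2.
  L[3][1] = (-4) / L[1][1] = -2.
  L[3][2] = (-4) / L[2][2] = -2.
Step 4: L[3][3] = √(1) = 1.

L[1][1] = 2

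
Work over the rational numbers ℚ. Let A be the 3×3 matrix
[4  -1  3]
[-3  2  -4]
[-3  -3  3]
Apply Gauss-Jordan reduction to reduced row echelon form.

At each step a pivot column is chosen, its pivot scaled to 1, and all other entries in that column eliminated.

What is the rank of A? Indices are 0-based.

rank = 2

[1] R0 /= 4  ⇒  (1, -1/4, 3/4)
     R1 -= -3·R0  ⇒  (0, 5/4, -7/4)
     R2 -= -3·R0  ⇒  (0, -15/4, 21/4)
[2] R1 /= 5/4  ⇒  (0, 1, -7/5)
     R0 -= -1/4·R1  ⇒  (1, 0, 2/5)
     R2 -= -15/4·R1  ⇒  (0, 0, 0)
column 2 empty below row 2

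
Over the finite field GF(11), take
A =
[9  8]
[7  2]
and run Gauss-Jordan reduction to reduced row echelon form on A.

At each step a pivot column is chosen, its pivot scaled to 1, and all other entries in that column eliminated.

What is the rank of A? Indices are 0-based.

rank = 2

pivot(0,0)=9: scale R0 → (1, 7)
  clear (1,0): R1 −= (7)R0 → (0, 8)
pivot(1,1)=8: scale R1 → (0, 1)
  clear (0,1): R0 −= (7)R1 → (1, 0)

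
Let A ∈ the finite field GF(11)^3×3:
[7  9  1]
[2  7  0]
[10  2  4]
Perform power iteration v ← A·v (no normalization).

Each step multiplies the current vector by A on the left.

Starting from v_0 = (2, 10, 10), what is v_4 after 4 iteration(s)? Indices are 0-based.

v_4 = (8, 4, 9)

v_0 = (2, 10, 10).
v_1 = A·v_0 = (4, 8, 3).
v_2 = A·v_1 = (4, 9, 2).
v_3 = A·v_2 = (1, 5, 0).
v_4 = A·v_3 = (8, 4, 9).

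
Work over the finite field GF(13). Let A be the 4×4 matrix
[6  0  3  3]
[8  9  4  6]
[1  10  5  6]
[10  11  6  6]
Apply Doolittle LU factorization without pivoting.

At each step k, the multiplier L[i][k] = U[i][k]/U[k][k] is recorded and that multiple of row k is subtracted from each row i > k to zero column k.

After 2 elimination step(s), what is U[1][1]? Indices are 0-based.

U[1][1] = 9

[col 0] pivot 6
  R1 -= 10*R0 → (0, 9, 0, 2)  (L[1][0] := 10)
  R2 -= 11*R0 → (0, 10, 11, 12)  (L[2][0] := 11)
  R3 -= 6*R0 → (0, 11, 1, 1)  (L[3][0] := 6)
[col 1] pivot 9
  R2 -= 4*R1 → (0, 0, 11, 4)  (L[2][1] := 4)
  R3 -= 7*R1 → (0, 0, 1, 0)  (L[3][1] := 7)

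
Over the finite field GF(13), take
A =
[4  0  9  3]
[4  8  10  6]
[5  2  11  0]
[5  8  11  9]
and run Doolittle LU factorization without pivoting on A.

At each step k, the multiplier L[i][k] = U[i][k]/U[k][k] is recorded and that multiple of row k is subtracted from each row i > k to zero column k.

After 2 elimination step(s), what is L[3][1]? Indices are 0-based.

L[3][1] = 1

k=0: U[0][0]=4
  eliminate (1,0): mult=1, new row 1: (0, 8, 1, 3); set L[1][0]=1
  eliminate (2,0): mult=11, new row 2: (0, 2, 3, 6); set L[2][0]=11
  eliminate (3,0): mult=11, new row 3: (0, 8, 3, 2); set L[3][0]=11
k=1: U[1][1]=8
  eliminate (2,1): mult=10, new row 2: (0, 0, 6, 2); set L[2][1]=10
  eliminate (3,1): mult=1, new row 3: (0, 0, 2, 12); set L[3][1]=1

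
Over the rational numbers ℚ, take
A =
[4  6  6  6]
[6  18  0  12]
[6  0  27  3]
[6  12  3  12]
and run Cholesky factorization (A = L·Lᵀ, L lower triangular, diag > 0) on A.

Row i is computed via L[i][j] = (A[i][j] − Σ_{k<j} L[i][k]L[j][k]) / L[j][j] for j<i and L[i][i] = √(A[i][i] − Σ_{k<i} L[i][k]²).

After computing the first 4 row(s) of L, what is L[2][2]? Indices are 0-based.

Step 1: L[0][0] = √(4) = 2.
  L[1][0] = (6) / L[0][0] = 3.
Step 2: L[1][1] = √(9) = 3.
  L[2][0] = (6) / L[0][0] = 3.
  L[2][1] = (-9) / L[1][1] = -3.
Step 3: L[2][2] = √(9) = 3.
  L[3][0] = (6) / L[0][0] = 3.
  L[3][1] = (3) / L[1][1] = 1.
  L[3][2] = (-3) / L[2][2] = -1.
Step 4: L[3][3] = √(1) = 1.

L[2][2] = 3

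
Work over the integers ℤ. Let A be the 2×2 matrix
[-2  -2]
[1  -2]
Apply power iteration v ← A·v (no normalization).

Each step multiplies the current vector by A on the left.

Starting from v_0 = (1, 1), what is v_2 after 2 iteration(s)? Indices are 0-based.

v_0 = (1, 1).
v_1 = A·v_0 = (-4, -1).
v_2 = A·v_1 = (10, -2).

v_2 = (10, -2)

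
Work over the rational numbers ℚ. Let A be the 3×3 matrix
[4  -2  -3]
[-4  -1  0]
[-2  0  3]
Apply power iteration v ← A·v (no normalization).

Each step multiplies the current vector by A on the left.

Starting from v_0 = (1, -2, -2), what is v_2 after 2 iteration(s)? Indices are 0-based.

v_0 = (1, -2, -2).
v_1 = A·v_0 = (14, -2, -8).
v_2 = A·v_1 = (84, -54, -52).

v_2 = (84, -54, -52)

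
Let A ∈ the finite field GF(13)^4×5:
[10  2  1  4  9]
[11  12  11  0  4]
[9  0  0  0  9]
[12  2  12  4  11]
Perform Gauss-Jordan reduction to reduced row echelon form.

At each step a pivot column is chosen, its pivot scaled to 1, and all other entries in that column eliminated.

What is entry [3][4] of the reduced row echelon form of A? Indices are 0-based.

pivot(0,0)=10: scale R0 → (1, 8, 4, 3, 10)
  clear (1,0): R1 −= (11)R0 → (0, 2, 6, 6, 11)
  clear (2,0): R2 −= (9)R0 → (0, 6, 3, 12, 10)
  clear (3,0): R3 −= (12)R0 → (0, 10, 3, 7, 8)
pivot(1,1)=2: scale R1 → (0, 1, 3, 3, 12)
  clear (0,1): R0 −= (8)R1 → (1, 0, 6, 5, 5)
  clear (2,1): R2 −= (6)R1 → (0, 0, 11, 7, 3)
  clear (3,1): R3 −= (10)R1 → (0, 0, 12, 3, 5)
pivot(2,2)=11: scale R2 → (0, 0, 1, 3, 5)
  clear (0,2): R0 −= (6)R2 → (1, 0, 0, 0, 1)
  clear (1,2): R1 −= (3)R2 → (0, 1, 0, 7, 10)
  clear (3,2): R3 −= (12)R2 → (0, 0, 0, 6, 10)
pivot(3,3)=6: scale R3 → (0, 0, 0, 1, 6)
  clear (1,3): R1 −= (7)R3 → (0, 1, 0, 0, 7)
  clear (2,3): R2 −= (3)R3 → (0, 0, 1, 0, 0)

M[3][4] = 6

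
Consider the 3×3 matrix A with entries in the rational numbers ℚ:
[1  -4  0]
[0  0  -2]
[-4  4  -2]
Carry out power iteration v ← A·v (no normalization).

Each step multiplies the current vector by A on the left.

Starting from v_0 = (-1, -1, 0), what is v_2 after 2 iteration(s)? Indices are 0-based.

v_0 = (-1, -1, 0).
v_1 = A·v_0 = (3, 0, 0).
v_2 = A·v_1 = (3, 0, -12).

v_2 = (3, 0, -12)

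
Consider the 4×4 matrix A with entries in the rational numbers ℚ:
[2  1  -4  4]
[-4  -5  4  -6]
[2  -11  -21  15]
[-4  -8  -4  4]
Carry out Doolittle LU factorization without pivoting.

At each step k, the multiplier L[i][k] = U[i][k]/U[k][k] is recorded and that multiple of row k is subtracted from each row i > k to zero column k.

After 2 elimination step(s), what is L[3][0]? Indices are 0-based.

L[3][0] = -2

[col 0] pivot 2
  R1 -= -2*R0 → (0, -3, -4, 2)  (L[1][0] := -2)
  R2 -= 1*R0 → (0, -12, -17, 11)  (L[2][0] := 1)
  R3 -= -2*R0 → (0, -6, -12, 12)  (L[3][0] := -2)
[col 1] pivot -3
  R2 -= 4*R1 → (0, 0, -1, 3)  (L[2][1] := 4)
  R3 -= 2*R1 → (0, 0, -4, 8)  (L[3][1] := 2)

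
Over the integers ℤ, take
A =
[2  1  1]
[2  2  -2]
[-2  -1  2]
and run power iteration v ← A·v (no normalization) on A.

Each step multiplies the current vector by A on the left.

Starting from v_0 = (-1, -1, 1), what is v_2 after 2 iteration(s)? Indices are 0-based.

v_2 = (-5, -26, 20)

v_0 = (-1, -1, 1).
v_1 = A·v_0 = (-2, -6, 5).
v_2 = A·v_1 = (-5, -26, 20).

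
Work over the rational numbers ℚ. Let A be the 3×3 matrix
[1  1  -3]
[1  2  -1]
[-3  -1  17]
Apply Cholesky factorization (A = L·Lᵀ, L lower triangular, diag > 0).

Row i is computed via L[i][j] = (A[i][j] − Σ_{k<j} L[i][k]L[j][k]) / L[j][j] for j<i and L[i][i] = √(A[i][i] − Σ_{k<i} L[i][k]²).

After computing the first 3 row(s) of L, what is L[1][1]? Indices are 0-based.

Step 1: L[0][0] = √(1) = 1.
  L[1][0] = (1) / L[0][0] = 1.
Step 2: L[1][1] = √(1) = 1.
  L[2][0] = (-3) / L[0][0] = -3.
  L[2][1] = (2) / L[1][1] = 2.
Step 3: L[2][2] = √(4) = 2.

L[1][1] = 1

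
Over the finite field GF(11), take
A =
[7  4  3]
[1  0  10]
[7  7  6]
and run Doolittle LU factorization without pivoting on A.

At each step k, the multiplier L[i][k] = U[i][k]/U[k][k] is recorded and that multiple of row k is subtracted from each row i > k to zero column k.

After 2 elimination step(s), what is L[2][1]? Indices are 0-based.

k=0: U[0][0]=7
  eliminate (1,0): mult=8, new row 1: (0, 1, 8); set L[1][0]=8
  eliminate (2,0): mult=1, new row 2: (0, 3, 3); set L[2][0]=1
k=1: U[1][1]=1
  eliminate (2,1): mult=3, new row 2: (0, 0, 1); set L[2][1]=3

L[2][1] = 3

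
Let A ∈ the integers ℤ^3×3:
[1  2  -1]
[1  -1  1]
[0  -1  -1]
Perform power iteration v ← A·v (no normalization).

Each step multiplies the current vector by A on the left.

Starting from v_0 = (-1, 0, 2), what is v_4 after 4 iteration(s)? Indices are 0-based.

v_4 = (-1, -15, -13)

v_0 = (-1, 0, 2).
v_1 = A·v_0 = (-3, 1, -2).
v_2 = A·v_1 = (1, -6, 1).
v_3 = A·v_2 = (-12, 8, 5).
v_4 = A·v_3 = (-1, -15, -13).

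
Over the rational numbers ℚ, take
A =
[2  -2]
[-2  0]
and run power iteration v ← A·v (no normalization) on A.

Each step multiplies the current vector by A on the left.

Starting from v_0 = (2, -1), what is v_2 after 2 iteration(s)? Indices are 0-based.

v_2 = (20, -12)

v_0 = (2, -1).
v_1 = A·v_0 = (6, -4).
v_2 = A·v_1 = (20, -12).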